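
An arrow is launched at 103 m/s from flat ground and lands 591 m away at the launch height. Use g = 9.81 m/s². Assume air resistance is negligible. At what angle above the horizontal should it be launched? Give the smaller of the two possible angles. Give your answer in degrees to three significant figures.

From R = (v₀²/g) sin 2θ: sin 2θ = 9.81 × 591 / 10609 = 0.5465.
2θ = 33.13° or 180° − 33.13° = 146.9°, so θ = 16.56° or 73.44°.
The smaller angle is 16.56°.

16.6°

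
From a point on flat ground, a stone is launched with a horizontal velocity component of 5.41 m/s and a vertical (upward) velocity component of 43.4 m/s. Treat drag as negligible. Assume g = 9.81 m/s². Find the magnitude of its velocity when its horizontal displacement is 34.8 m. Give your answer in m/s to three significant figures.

20.4 m/s

At x = 34.8 m, t = x/vₓ = 34.8/5.410 = 6.433 s.
Vertical velocity there: v_y = v_y0 − g t = 43.40 − 9.81 × 6.433 = −19.70 m/s.
Speed: √(vₓ² + v_y²) = √(5.410² + 19.70²) = 20.43 m/s.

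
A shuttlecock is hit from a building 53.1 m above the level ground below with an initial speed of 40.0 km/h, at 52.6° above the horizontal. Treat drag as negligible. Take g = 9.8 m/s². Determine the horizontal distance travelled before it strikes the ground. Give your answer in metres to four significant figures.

29.11 m

Convert: 40.0 km/h = 40.0/3.6 = 11.11 m/s.
vₓ = 11.11 cos 52.6° = 6.749 m/s; v_y0 = 11.11 sin 52.6° = 8.827 m/s.
Vertical motion (up positive, ground at y = 0): 4.900 t² − (8.827) t − 53.1 = 0, so t = (8.827 + √(8.827² + 2·9.80·53.1)) / 9.80 = (8.827 + 33.45) / 9.80 = 4.314 s.
Horizontal distance: R = vₓ t = 6.749 × 4.314 = 29.11 m.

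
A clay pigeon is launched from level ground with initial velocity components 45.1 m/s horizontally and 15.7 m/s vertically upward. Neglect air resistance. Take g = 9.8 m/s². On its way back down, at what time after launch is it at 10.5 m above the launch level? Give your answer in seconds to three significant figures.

Set y = v_y0 t − ½ g t² = 10.5: 4.900 t² − 15.70 t + 10.5 = 0.
t = [15.70 ± √(15.70² − 2·9.80·10.5)] / 9.80 = (15.70 ± 6.379) / 9.80, so t = 0.9511 s or t = 2.253 s.
The descending-branch root is 2.253 s.

2.25 s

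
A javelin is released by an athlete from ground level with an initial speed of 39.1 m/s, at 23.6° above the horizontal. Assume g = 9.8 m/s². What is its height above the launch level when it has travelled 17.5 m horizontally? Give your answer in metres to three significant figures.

6.48 m

Components: vₓ = 39.10 cos 23.6° = 35.83 m/s, v_y0 = 39.10 sin 23.6° = 15.65 m/s.
Time to reach x = 17.5 m: t = x/vₓ = 17.5/35.83 = 0.4884 s.
Height: y = v_y0 t − ½ g t² = 15.65 × 0.4884 − 4.900 × 0.4884² = 7.646 − 1.169 = 6.477 m.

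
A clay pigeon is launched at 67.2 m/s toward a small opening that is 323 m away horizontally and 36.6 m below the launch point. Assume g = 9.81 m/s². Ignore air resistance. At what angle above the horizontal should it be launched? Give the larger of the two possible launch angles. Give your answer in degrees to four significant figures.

68.88°

Trajectory: y = x tanθ − g x² (1 + tan²θ)/(2v₀²). With x = 323, y = −36.6, v₀ = 67.2, g = 9.81:
113.3 tan²θ − 323 tanθ + (76.72) = 0.
tanθ = [323 ± √(323² − 4 × 113.3 × (76.72))] / (2 × 113.3) = (323 ± 263.7) / 226.6, giving tanθ = 0.2615 or 2.589.
θ = 14.66° or 68.88°; the larger is 68.88°.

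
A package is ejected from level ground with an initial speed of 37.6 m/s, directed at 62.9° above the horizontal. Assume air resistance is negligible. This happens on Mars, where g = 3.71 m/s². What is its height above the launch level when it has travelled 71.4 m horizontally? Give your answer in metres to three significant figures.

107 m

Horizontal component vₓ = 37.60 cos 62.9° = 17.13 m/s; vertical v_y0 = 37.60 sin 62.9° = 33.47 m/s.
x = vₓ t ⇒ t = 71.4/17.13 = 4.168 s.
Height: y = v_y0 t − ½ g t² = 33.47 × 4.168 − 1.855 × 4.168² = 139.5 − 32.23 = 107.3 m.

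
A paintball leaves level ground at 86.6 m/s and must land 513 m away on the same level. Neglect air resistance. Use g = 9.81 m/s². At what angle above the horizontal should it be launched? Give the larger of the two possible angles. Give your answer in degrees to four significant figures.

Level-ground range R = v₀² sin(2θ)/g ⇒ sin(2θ) = gR/v₀² = 9.81 × 513 / 86.6² = 0.6710.
2θ = 42.15° or 180° − 42.15° = 137.9°, so θ = 21.07° or 68.93°.
The larger angle is 68.93°.

68.93°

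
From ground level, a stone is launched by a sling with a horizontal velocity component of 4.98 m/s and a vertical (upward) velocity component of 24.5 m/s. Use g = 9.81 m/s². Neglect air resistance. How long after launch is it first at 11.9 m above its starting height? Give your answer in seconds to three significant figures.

Height y(t) = 24.50 t − 4.905 t² = 11.9 gives 4.905 t² − 24.50 t + 11.9 = 0.
t = [24.50 ± √(24.50² − 2·9.81·11.9)] / 9.81 = (24.50 ± 19.15) / 9.81, so t = 0.5452 s or t = 4.450 s.
The first (ascending) time is 0.5452 s.

0.545 s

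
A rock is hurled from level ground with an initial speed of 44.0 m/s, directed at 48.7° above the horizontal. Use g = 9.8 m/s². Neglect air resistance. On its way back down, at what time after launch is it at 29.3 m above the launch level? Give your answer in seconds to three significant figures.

Resolve: vₓ = 44.00 cos 48.7° = 29.04 m/s and v_y0 = 44.00 sin 48.7° = 33.06 m/s.
Height y(t) = 33.06 t − 4.900 t² = 29.3 gives 4.900 t² − 33.06 t + 29.3 = 0.
t = [33.06 ± √(33.06² − 2·9.80·29.3)] / 9.80 = (33.06 ± 22.77) / 9.80, so t = 1.050 s or t = 5.696 s.
The descending-branch root is 5.696 s.

5.70 s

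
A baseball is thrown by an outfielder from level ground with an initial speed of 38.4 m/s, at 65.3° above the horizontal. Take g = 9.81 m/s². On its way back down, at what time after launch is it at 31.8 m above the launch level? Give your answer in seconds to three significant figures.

vₓ = 38.40 cos 65.3° = 16.05 m/s; v_y0 = 38.40 sin 65.3° = 34.89 m/s.
Require v_y0 t − ½ g t² = 31.8, i.e. 4.905 t² − 34.89 t + 31.8 = 0.
Quadratic formula: t = (34.89 ± √593.17) / 9.81 = (34.89 ± 24.36) / 9.81 → t = 1.074 s or 6.039 s.
The descending-branch root is 6.039 s.

6.04 s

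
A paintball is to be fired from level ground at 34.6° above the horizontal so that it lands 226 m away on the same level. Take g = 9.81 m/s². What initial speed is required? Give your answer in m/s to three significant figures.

48.7 m/s

From R = (v₀² / g) sin 2θ: v₀ = √(gR / sin 2θ).
v₀ = √(9.81 × 226 / sin 69.20°) = √(2217 / 0.9348) = √2371.6 = 48.70 m/s.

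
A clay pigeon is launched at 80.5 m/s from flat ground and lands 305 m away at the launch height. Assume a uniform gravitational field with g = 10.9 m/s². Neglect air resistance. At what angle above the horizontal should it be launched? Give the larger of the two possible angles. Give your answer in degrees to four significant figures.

74.57°

Level-ground range R = v₀² sin(2θ)/g ⇒ sin(2θ) = gR/v₀² = 10.9 × 305 / 80.5² = 0.5130.
2θ = 30.87° or 180° − 30.87° = 149.1°, so θ = 15.43° or 74.57°.
The larger angle is 74.57°.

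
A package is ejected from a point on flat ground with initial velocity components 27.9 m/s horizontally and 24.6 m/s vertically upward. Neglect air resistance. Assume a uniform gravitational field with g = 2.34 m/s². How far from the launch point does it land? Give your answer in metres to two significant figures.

590 m

Flight time T = 2 v_y0 / g = 21.03 s.
Horizontal distance R = vₓ T = 27.90 × 21.03 = 586.6 m.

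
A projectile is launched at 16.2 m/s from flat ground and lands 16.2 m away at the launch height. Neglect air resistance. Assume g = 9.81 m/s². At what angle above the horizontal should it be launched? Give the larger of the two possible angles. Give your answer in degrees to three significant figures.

R = v₀² sin 2θ / g gives sin 2θ = gR/v₀² = 9.81·16.2/16.2² = 0.6056.
2θ = 37.27° or 180° − 37.27° = 142.7°, so θ = 18.63° or 71.37°.
The larger angle is 71.37°.

71.4°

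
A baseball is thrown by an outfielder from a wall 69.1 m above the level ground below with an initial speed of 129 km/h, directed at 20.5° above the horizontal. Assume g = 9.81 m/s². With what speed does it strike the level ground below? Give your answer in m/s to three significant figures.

51.4 m/s

Convert: 129 km/h = 129/3.6 = 35.83 m/s.
Horizontal component vₓ = 35.83 cos 20.5° = 33.56 m/s; vertical v_y0 = 35.83 sin 20.5° = 12.55 m/s.
Vertical motion (up positive, ground at y = 0): 4.905 t² − (12.55) t − 69.1 = 0, so t = (12.55 + √(12.55² + 2·9.81·69.1)) / 9.81 = (12.55 + 38.90) / 9.81 = 5.245 s.
Vertical velocity at impact: v_y = v_y0 − g t = 12.55 − 9.81 × 5.245 = −38.90 m/s.
Speed: |v| = √(vₓ² + v_y²) = √(33.56² + 38.90²) = 51.38 m/s.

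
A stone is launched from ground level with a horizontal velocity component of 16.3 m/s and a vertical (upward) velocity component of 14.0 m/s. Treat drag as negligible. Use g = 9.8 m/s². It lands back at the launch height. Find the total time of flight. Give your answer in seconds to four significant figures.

2.857 s

Time of flight on level ground: T = 2 v_y0 / g = 2 × 14.00 / 9.80 = 2.857 s.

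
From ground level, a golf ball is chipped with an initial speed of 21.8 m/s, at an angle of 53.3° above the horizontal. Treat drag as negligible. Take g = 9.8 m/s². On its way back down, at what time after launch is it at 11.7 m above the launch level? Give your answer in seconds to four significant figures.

Horizontal component vₓ = 21.80 cos 53.3° = 13.03 m/s; vertical v_y0 = 21.80 sin 53.3° = 17.48 m/s.
Set y = v_y0 t − ½ g t² = 11.7: 4.900 t² − 17.48 t + 11.7 = 0.
Quadratic formula: t = (17.48 ± √76.185) / 9.80 = (17.48 ± 8.728) / 9.80 → t = 0.8929 s or 2.674 s.
The descending-branch root is 2.674 s.

2.674 s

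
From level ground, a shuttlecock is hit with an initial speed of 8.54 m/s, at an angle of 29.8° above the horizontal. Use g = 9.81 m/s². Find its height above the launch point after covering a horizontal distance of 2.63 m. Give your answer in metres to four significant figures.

0.8884 m

Resolve: vₓ = 8.540 cos 29.8° = 7.411 m/s and v_y0 = 8.540 sin 29.8° = 4.244 m/s.
At x = 2.63 m, t = x/vₓ = 2.63/7.411 = 0.3549 s.
Height: y = v_y0 t − ½ g t² = 4.244 × 0.3549 − 4.905 × 0.3549² = 1.506 − 0.6178 = 0.8884 m.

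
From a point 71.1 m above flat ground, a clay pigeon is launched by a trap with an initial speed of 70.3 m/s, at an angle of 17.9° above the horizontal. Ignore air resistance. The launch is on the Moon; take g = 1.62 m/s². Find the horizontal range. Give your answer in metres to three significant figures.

1980 m

vₓ = 70.30 cos 17.9° = 66.90 m/s; v_y0 = 70.30 sin 17.9° = 21.61 m/s.
With up positive and y = 0 at the ground: y(t) = 71.1 + (21.61) t − 0.8100 t². Setting y = 0 and taking the positive root: t = [21.61 + √(21.61² + 2·1.62·71.1)] / 1.62 = (21.61 + 26.41) / 1.62 = 29.64 s.
Horizontal distance: R = vₓ t = 66.90 × 29.64 = 1983 m.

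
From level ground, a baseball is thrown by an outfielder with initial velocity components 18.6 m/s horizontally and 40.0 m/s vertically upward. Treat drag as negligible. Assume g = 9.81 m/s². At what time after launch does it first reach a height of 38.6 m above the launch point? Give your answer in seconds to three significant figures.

Set y = v_y0 t − ½ g t² = 38.6: 4.905 t² − 40.00 t + 38.6 = 0.
Quadratic formula: t = (40.00 ± √842.67) / 9.81 = (40.00 ± 29.03) / 9.81 → t = 1.118 s or 7.037 s.
The first (ascending) time is 1.118 s.

1.12 s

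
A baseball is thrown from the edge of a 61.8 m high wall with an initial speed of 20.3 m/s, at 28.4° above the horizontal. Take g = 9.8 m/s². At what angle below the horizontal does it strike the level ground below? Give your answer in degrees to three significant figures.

Components: vₓ = 20.30 cos 28.4° = 17.86 m/s, v_y0 = 20.30 sin 28.4° = 9.655 m/s.
With up positive and y = 0 at the ground: y(t) = 61.8 + (9.655) t − 4.900 t². Setting y = 0 and taking the positive root: t = [9.655 + √(9.655² + 2·9.80·61.8)] / 9.80 = (9.655 + 36.12) / 9.80 = 4.671 s.
At impact: v_y = v_y0 − g t = −36.12 m/s; vₓ = 17.86 m/s.
Angle below horizontal: arctan(|v_y|/vₓ) = arctan(36.12/17.86) = 63.69°.

63.7°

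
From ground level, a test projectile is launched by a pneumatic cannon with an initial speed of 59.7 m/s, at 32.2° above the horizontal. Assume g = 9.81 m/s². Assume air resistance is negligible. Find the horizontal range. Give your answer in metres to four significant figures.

vₓ = 59.70 cos 32.2° = 50.52 m/s; v_y0 = 59.70 sin 32.2° = 31.81 m/s.
Flight time T = 2 v_y0 / g = 6.486 s.
Horizontal distance R = vₓ T = 50.52 × 6.486 = 327.6 m.

327.6 m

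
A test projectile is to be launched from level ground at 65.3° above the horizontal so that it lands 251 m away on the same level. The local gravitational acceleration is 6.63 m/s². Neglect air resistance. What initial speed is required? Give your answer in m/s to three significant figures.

From R = (v₀² / g) sin 2θ: v₀ = √(gR / sin 2θ).
v₀ = √(6.63 × 251 / sin 130.6°) = √(1664 / 0.7593) = √2191.7 = 46.82 m/s.

46.8 m/s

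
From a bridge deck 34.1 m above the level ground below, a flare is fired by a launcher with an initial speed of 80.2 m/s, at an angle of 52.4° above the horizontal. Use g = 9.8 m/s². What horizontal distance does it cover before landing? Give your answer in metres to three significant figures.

660 m

Horizontal component vₓ = 80.20 cos 52.4° = 48.93 m/s; vertical v_y0 = 80.20 sin 52.4° = 63.54 m/s.
The projectile lands when y = 34.1 + (63.54) t − ½·9.80·t² = 0. Positive root: t = (63.54 + √(63.54² + 2·9.80·34.1)) / 9.80 = (63.54 + 68.60) / 9.80 = 13.48 s.
Horizontal distance: R = vₓ t = 48.93 × 13.48 = 659.8 m.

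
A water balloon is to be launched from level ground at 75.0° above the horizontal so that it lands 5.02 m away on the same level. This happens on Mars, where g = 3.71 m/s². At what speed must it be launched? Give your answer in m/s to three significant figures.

6.10 m/s

From R = (v₀² / g) sin 2θ: v₀ = √(gR / sin 2θ).
v₀ = √(3.71 × 5.02 / sin 150.0°) = √(18.62 / 0.5000) = √37.248 = 6.103 m/s.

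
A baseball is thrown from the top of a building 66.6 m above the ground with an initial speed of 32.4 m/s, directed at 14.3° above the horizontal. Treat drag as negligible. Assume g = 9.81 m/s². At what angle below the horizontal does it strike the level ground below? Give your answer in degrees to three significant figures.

49.7°

Resolve: vₓ = 32.40 cos 14.3° = 31.40 m/s and v_y0 = 32.40 sin 14.3° = 8.003 m/s.
The projectile lands when y = 66.6 + (8.003) t − ½·9.81·t² = 0. Positive root: t = (8.003 + √(8.003² + 2·9.81·66.6)) / 9.81 = (8.003 + 37.02) / 9.81 = 4.590 s.
At impact: v_y = v_y0 − g t = −37.02 m/s; vₓ = 31.40 m/s.
Angle below horizontal: arctan(|v_y|/vₓ) = arctan(37.02/31.40) = 49.70°.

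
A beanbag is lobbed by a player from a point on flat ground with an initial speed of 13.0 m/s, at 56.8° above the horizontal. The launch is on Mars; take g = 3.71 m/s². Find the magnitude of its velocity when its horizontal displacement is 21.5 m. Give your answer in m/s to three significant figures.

7.13 m/s

Horizontal component vₓ = 13.00 cos 56.8° = 7.118 m/s; vertical v_y0 = 13.00 sin 56.8° = 10.88 m/s.
At x = 21.5 m, t = x/vₓ = 21.5/7.118 = 3.020 s.
Vertical velocity there: v_y = v_y0 − g t = 10.88 − 3.71 × 3.020 = −0.3277 m/s.
Speed: √(vₓ² + v_y²) = √(7.118² + 0.3277²) = 7.126 m/s.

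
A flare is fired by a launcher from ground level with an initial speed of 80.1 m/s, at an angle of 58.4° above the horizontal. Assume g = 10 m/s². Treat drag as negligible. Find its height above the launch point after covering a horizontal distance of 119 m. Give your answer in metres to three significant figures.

Resolve: vₓ = 80.10 cos 58.4° = 41.97 m/s and v_y0 = 80.10 sin 58.4° = 68.22 m/s.
x = vₓ t ⇒ t = 119/41.97 = 2.835 s.
Height: y = v_y0 t − ½ g t² = 68.22 × 2.835 − 5.000 × 2.835² = 193.4 − 40.19 = 153.2 m.

153 m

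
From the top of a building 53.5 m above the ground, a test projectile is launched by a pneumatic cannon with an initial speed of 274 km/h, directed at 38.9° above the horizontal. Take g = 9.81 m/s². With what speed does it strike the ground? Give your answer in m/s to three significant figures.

82.7 m/s

Convert: 274 km/h = 274/3.6 = 76.11 m/s.
Components: vₓ = 76.11 cos 38.9° = 59.23 m/s, v_y0 = 76.11 sin 38.9° = 47.79 m/s.
With up positive and y = 0 at the ground: y(t) = 53.5 + (47.79) t − 4.905 t². Setting y = 0 and taking the positive root: t = [47.79 + √(47.79² + 2·9.81·53.5)] / 9.81 = (47.79 + 57.74) / 9.81 = 10.76 s.
Vertical velocity at impact: v_y = v_y0 − g t = 47.79 − 9.81 × 10.76 = −57.74 m/s.
Speed: |v| = √(vₓ² + v_y²) = √(59.23² + 57.74²) = 82.72 m/s.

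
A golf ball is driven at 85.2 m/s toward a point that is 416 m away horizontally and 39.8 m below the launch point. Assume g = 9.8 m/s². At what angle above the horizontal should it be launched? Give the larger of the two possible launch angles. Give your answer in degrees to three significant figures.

Trajectory: y = x tanθ − g x² (1 + tan²θ)/(2v₀²). With x = 416, y = −39.8, v₀ = 85.2, g = 9.80:
116.8 tan²θ − 416 tanθ + (77.02) = 0.
tanθ = [416 ± √(416² − 4 × 116.8 × (77.02))] / (2 × 116.8) = (416 ± 370.2) / 233.6, giving tanθ = 0.1959 or 3.365.
θ = 11.08° or 73.45°; the larger is 73.45°.

73.5°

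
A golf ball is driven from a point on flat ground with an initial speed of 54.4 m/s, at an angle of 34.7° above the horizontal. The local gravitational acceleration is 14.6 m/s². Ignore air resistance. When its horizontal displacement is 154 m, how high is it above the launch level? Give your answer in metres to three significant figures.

Components: vₓ = 54.40 cos 34.7° = 44.72 m/s, v_y0 = 54.40 sin 34.7° = 30.97 m/s.
Time to reach x = 154 m: t = x/vₓ = 154/44.72 = 3.443 s.
Height: y = v_y0 t − ½ g t² = 30.97 × 3.443 − 7.300 × 3.443² = 106.6 − 86.55 = 20.08 m.

20.1 m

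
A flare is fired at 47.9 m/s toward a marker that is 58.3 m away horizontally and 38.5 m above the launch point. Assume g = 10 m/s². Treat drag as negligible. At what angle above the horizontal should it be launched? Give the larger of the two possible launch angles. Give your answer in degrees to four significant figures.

Trajectory: y = x tanθ − g x² (1 + tan²θ)/(2v₀²). With x = 58.3, y = 38.5, v₀ = 47.9, g = 10.0:
7.407 tan²θ − 58.3 tanθ + (45.91) = 0.
tanθ = [58.3 ± √(58.3² − 4 × 7.407 × (45.91))] / (2 × 7.407) = (58.3 ± 45.15) / 14.81, giving tanθ = 0.8875 or 6.984.
θ = 41.59° or 81.85°; the larger is 81.85°.

81.85°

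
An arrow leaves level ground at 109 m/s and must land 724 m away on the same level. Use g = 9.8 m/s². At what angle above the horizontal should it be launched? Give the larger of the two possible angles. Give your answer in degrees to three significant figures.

From R = (v₀²/g) sin 2θ: sin 2θ = 9.80 × 724 / 11881 = 0.5972.
2θ = 36.67° or 180° − 36.67° = 143.3°, so θ = 18.33° or 71.67°.
The larger angle is 71.67°.

71.7°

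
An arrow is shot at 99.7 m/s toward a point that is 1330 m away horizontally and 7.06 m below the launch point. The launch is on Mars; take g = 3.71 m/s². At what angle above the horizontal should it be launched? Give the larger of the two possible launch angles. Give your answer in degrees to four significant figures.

75.14°

Trajectory: y = x tanθ − g x² (1 + tan²θ)/(2v₀²). With x = 1330, y = −7.06, v₀ = 99.7, g = 3.71:
330.1 tan²θ − 1330 tanθ + (323.0) = 0.
tanθ = [1330 ± √(1330² − 4 × 330.1 × (323.0))] / (2 × 330.1) = (1330 ± 1159) / 660.2, giving tanθ = 0.2596 or 3.769.
θ = 14.55° or 75.14°; the larger is 75.14°.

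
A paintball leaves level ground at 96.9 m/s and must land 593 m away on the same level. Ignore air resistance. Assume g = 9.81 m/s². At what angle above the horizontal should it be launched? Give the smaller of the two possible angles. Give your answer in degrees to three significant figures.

19.1°

R = v₀² sin 2θ / g gives sin 2θ = gR/v₀² = 9.81·593/96.9² = 0.6195.
2θ = 38.28° or 180° − 38.28° = 141.7°, so θ = 19.14° or 70.86°.
The smaller angle is 19.14°.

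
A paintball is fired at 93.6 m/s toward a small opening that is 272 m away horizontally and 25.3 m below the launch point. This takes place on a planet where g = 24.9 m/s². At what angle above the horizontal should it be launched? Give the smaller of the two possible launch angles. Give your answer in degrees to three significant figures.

18.7°

Trajectory: y = x tanθ − g x² (1 + tan²θ)/(2v₀²). With x = 272, y = −25.3, v₀ = 93.6, g = 24.9:
105.1 tan²θ − 272 tanθ + (79.84) = 0.
tanθ = [272 ± √(272² − 4 × 105.1 × (79.84))] / (2 × 105.1) = (272 ± 201.0) / 210.3, giving tanθ = 0.3376 or 2.250.
θ = 18.65° or 66.03°; the smaller is 18.65°.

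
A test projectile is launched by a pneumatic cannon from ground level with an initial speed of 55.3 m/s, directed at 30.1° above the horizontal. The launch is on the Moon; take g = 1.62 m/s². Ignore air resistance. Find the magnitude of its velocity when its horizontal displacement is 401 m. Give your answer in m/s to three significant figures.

49.9 m/s

Horizontal component vₓ = 55.30 cos 30.1° = 47.84 m/s; vertical v_y0 = 55.30 sin 30.1° = 27.73 m/s.
Time to reach x = 401 m: t = x/vₓ = 401/47.84 = 8.382 s.
Vertical velocity there: v_y = v_y0 − g t = 27.73 − 1.62 × 8.382 = 14.16 m/s.
Speed: √(vₓ² + v_y²) = √(47.84² + 14.16²) = 49.89 m/s.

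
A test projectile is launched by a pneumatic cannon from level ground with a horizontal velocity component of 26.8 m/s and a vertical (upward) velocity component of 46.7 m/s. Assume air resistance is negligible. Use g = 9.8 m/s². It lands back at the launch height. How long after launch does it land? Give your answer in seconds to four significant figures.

9.531 s

Time of flight on level ground: T = 2 v_y0 / g = 2 × 46.70 / 9.80 = 9.531 s.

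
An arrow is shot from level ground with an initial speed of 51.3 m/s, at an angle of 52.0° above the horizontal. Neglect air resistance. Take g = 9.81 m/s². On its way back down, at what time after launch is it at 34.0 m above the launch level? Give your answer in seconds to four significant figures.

Resolve: vₓ = 51.30 cos 52.0° = 31.58 m/s and v_y0 = 51.30 sin 52.0° = 40.42 m/s.
Require v_y0 t − ½ g t² = 34.0, i.e. 4.905 t² − 40.42 t + 34.0 = 0.
t = [40.42 ± √(40.42² − 2·9.81·34.0)] / 9.81 = (40.42 ± 31.10) / 9.81, so t = 0.9507 s or t = 7.291 s.
The descending-branch root is 7.291 s.

7.291 s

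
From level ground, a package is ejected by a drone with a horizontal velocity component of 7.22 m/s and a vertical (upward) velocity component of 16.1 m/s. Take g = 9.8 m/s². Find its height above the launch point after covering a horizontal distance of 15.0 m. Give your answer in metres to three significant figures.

12.3 m

x = vₓ t ⇒ t = 15.0/7.220 = 2.078 s.
Height: y = v_y0 t − ½ g t² = 16.10 × 2.078 − 4.900 × 2.078² = 33.45 − 21.15 = 12.30 m.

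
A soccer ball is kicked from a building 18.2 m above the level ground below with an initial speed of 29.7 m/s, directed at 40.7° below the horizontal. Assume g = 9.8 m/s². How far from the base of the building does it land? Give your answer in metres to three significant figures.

17.7 m

Horizontal component vₓ = 29.70 cos 40.7° = 22.52 m/s; vertical v_y0 = −19.37 m/s (downward).
With up positive and y = 0 at the ground: y(t) = 18.2 + (−19.37) t − 4.900 t². Setting y = 0 and taking the positive root: t = [−19.37 + √(19.37² + 2·9.80·18.2)] / 9.80 = (−19.37 + 27.05) / 9.80 = 0.7842 s.
Horizontal distance: R = vₓ t = 22.52 × 0.7842 = 17.66 m.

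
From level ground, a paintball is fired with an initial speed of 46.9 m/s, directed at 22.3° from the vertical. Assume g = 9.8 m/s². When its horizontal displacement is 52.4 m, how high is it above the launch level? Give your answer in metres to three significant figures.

Resolve: vₓ = 46.90 sin 22.3° = 17.80 m/s and v_y0 = 46.90 cos 22.3° = 43.39 m/s.
Time to reach x = 52.4 m: t = x/vₓ = 52.4/17.80 = 2.944 s.
Height: y = v_y0 t − ½ g t² = 43.39 × 2.944 − 4.900 × 2.944² = 127.8 − 42.48 = 85.28 m.

85.3 m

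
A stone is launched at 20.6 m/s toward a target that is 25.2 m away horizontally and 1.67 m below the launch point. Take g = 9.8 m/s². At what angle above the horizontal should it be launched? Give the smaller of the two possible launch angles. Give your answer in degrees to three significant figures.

13.6°

Trajectory: y = x tanθ − g x² (1 + tan²θ)/(2v₀²). With x = 25.2, y = −1.67, v₀ = 20.6, g = 9.80:
7.333 tan²θ − 25.2 tanθ + (5.663) = 0.
tanθ = [25.2 ± √(25.2² − 4 × 7.333 × (5.663))] / (2 × 7.333) = (25.2 ± 21.66) / 14.67, giving tanθ = 0.2417 or 3.195.
θ = 13.59° or 72.62°; the smaller is 13.59°.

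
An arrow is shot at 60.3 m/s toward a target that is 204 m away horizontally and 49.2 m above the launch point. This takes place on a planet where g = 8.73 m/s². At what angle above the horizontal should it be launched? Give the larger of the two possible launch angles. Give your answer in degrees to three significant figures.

Trajectory: y = x tanθ − g x² (1 + tan²θ)/(2v₀²). With x = 204, y = 49.2, v₀ = 60.3, g = 8.73:
49.96 tan²θ − 204 tanθ + (99.16) = 0.
tanθ = [204 ± √(204² − 4 × 49.96 × (99.16))] / (2 × 49.96) = (204 ± 147.7) / 99.92, giving tanθ = 0.5640 or 3.519.
θ = 29.42° or 74.14°; the larger is 74.14°.

74.1°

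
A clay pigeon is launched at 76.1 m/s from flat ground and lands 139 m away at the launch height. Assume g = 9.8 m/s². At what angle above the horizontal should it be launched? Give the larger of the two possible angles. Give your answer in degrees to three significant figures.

83.2°

Level-ground range R = v₀² sin(2θ)/g ⇒ sin(2θ) = gR/v₀² = 9.80 × 139 / 76.1² = 0.2352.
2θ = 13.60° or 180° − 13.60° = 166.4°, so θ = 6.802° or 83.20°.
The larger angle is 83.20°.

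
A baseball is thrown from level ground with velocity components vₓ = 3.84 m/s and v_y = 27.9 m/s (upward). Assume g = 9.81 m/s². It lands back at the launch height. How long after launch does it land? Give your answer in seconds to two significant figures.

Landing at launch height ⇒ T = 2 v_y0 / g = 2 × 27.90 / 9.81 = 5.688 s.

5.7 s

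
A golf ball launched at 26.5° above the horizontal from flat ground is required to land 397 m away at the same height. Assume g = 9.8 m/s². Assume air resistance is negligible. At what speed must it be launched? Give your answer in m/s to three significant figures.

69.8 m/s

Level-ground range: R = v₀² sin(2θ)/g, so v₀ = √(gR / sin 2θ).
v₀ = √(9.80 × 397 / sin 53.00°) = √(3891 / 0.7986) = √4871.6 = 69.80 m/s.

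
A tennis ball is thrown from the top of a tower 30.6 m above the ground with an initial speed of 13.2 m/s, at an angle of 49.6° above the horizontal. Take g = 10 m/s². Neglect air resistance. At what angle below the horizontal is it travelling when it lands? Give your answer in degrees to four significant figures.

Components: vₓ = 13.20 cos 49.6° = 8.555 m/s, v_y0 = 13.20 sin 49.6° = 10.05 m/s.
Vertical motion (up positive, ground at y = 0): 5.000 t² − (10.05) t − 30.6 = 0, so t = (10.05 + √(10.05² + 2·10.0·30.6)) / 10.0 = (10.05 + 26.70) / 10.0 = 3.676 s.
At impact: v_y = v_y0 − g t = −26.70 m/s; vₓ = 8.555 m/s.
Angle below horizontal: arctan(|v_y|/vₓ) = arctan(26.70/8.555) = 72.24°.

72.24°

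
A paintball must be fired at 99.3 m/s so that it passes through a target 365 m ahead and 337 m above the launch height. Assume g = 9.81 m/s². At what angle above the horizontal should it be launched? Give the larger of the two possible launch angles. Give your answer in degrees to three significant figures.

75.9°

Trajectory: y = x tanθ − g x² (1 + tan²θ)/(2v₀²). With x = 365, y = 337, v₀ = 99.3, g = 9.81:
66.27 tan²θ − 365 tanθ + (403.3) = 0.
tanθ = [365 ± √(365² − 4 × 66.27 × (403.3))] / (2 × 66.27) = (365 ± 162.2) / 132.5, giving tanθ = 1.530 or 3.978.
θ = 56.83° or 75.89°; the larger is 75.89°.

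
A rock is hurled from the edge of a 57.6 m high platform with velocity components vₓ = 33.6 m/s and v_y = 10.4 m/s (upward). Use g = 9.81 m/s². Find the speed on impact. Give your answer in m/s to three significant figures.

48.7 m/s

The projectile lands when y = 57.6 + (10.40) t − ½·9.81·t² = 0. Positive root: t = (10.40 + √(10.40² + 2·9.81·57.6)) / 9.81 = (10.40 + 35.19) / 9.81 = 4.647 s.
Vertical velocity at impact: v_y = v_y0 − g t = 10.40 − 9.81 × 4.647 = −35.19 m/s.
Speed: |v| = √(vₓ² + v_y²) = √(33.60² + 35.19²) = 48.65 m/s.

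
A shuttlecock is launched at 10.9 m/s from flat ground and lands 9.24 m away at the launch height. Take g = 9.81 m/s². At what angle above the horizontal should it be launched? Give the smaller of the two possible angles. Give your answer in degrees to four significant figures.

24.86°

R = v₀² sin 2θ / g gives sin 2θ = gR/v₀² = 9.81·9.24/10.9² = 0.7629.
2θ = 49.72° or 180° − 49.72° = 130.3°, so θ = 24.86° or 65.14°.
The smaller angle is 24.86°.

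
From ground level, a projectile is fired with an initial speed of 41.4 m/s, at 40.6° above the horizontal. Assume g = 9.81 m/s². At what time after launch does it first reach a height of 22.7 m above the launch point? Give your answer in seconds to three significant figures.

1.04 s

Components: vₓ = 41.40 cos 40.6° = 31.43 m/s, v_y0 = 41.40 sin 40.6° = 26.94 m/s.
Set y = v_y0 t − ½ g t² = 22.7: 4.905 t² − 26.94 t + 22.7 = 0.
Quadratic formula: t = (26.94 ± √280.50) / 9.81 = (26.94 ± 16.75) / 9.81 → t = 1.039 s or 4.454 s.
The first (ascending) time is 1.039 s.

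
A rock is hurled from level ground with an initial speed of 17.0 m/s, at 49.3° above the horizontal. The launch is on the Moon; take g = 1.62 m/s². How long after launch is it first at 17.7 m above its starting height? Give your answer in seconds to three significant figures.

1.52 s

Resolve: vₓ = 17.00 cos 49.3° = 11.09 m/s and v_y0 = 17.00 sin 49.3° = 12.89 m/s.
Height y(t) = 12.89 t − 0.8100 t² = 17.7 gives 0.8100 t² − 12.89 t + 17.7 = 0.
t = [12.89 ± √(12.89² − 2·1.62·17.7)] / 1.62 = (12.89 ± 10.43) / 1.62, so t = 1.518 s or t = 14.39 s.
The first (ascending) time is 1.518 s.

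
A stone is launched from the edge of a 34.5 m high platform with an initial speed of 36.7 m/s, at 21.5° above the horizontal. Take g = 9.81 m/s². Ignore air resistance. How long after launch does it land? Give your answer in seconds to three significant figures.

4.36 s

Components: vₓ = 36.70 cos 21.5° = 34.15 m/s, v_y0 = 36.70 sin 21.5° = 13.45 m/s.
With up positive and y = 0 at the ground: y(t) = 34.5 + (13.45) t − 4.905 t². Setting y = 0 and taking the positive root: t = [13.45 + √(13.45² + 2·9.81·34.5)] / 9.81 = (13.45 + 29.29) / 9.81 = 4.357 s.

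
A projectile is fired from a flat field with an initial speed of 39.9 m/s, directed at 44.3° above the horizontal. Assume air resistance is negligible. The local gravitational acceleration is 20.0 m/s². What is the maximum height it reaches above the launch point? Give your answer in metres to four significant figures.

19.41 m

Components: vₓ = 39.90 cos 44.3° = 28.56 m/s, v_y0 = 39.90 sin 44.3° = 27.87 m/s.
Peak height H = v_y0² / (2g) = 776.56 / 40.00 = 19.41 m.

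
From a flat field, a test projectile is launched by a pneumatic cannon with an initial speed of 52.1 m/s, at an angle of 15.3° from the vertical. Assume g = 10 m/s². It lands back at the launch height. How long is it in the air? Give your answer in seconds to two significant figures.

10 s

Horizontal component vₓ = 52.10 sin 15.3° = 13.75 m/s; vertical v_y0 = 52.10 cos 15.3° = 50.25 m/s.
Landing at launch height ⇒ T = 2 v_y0 / g = 2 × 50.25 / 10.0 = 10.05 s.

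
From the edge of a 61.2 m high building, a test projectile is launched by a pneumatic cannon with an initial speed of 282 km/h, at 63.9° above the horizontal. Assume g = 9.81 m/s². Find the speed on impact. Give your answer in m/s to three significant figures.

85.7 m/s

Convert: 282 km/h = 282/3.6 = 78.33 m/s.
Resolve: vₓ = 78.33 cos 63.9° = 34.46 m/s and v_y0 = 78.33 sin 63.9° = 70.35 m/s.
With up positive and y = 0 at the ground: y(t) = 61.2 + (70.35) t − 4.905 t². Setting y = 0 and taking the positive root: t = [70.35 + √(70.35² + 2·9.81·61.2)] / 9.81 = (70.35 + 78.42) / 9.81 = 15.16 s.
Vertical velocity at impact: v_y = v_y0 − g t = 70.35 − 9.81 × 15.16 = −78.42 m/s.
Speed: |v| = √(vₓ² + v_y²) = √(34.46² + 78.42²) = 85.66 m/s.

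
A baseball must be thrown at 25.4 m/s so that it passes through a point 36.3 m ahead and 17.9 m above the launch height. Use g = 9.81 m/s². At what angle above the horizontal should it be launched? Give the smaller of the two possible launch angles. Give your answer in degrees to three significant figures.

Trajectory: y = x tanθ − g x² (1 + tan²θ)/(2v₀²). With x = 36.3, y = 17.9, v₀ = 25.4, g = 9.81:
10.02 tan²θ − 36.3 tanθ + (27.92) = 0.
tanθ = [36.3 ± √(36.3² − 4 × 10.02 × (27.92))] / (2 × 10.02) = (36.3 ± 14.10) / 20.04, giving tanθ = 1.108 or 2.516.
θ = 47.93° or 68.32°; the smaller is 47.93°.

47.9°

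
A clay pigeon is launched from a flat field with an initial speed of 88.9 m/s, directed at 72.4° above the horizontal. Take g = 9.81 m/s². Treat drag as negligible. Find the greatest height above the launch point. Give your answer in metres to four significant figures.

vₓ = 88.90 cos 72.4° = 26.88 m/s; v_y0 = 88.90 sin 72.4° = 84.74 m/s.
Peak height H = v_y0² / (2g) = 7180.6 / 19.62 = 366.0 m.

366.0 m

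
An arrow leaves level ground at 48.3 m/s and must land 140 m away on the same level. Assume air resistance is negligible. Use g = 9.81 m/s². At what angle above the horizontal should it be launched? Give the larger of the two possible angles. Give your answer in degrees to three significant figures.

72.0°

From R = (v₀²/g) sin 2θ: sin 2θ = 9.81 × 140 / 2332.9 = 0.5887.
2θ = 36.07° or 180° − 36.07° = 143.9°, so θ = 18.03° or 71.97°.
The larger angle is 71.97°.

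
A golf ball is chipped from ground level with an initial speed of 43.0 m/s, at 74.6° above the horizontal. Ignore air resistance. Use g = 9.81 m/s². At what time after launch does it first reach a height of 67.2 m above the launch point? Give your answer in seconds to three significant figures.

2.19 s

Components: vₓ = 43.00 cos 74.6° = 11.42 m/s, v_y0 = 43.00 sin 74.6° = 41.46 m/s.
Require v_y0 t − ½ g t² = 67.2, i.e. 4.905 t² − 41.46 t + 67.2 = 0.
t = [41.46 ± √(41.46² − 2·9.81·67.2)] / 9.81 = (41.46 ± 20.00) / 9.81, so t = 2.187 s or t = 6.265 s.
The first (ascending) time is 2.187 s.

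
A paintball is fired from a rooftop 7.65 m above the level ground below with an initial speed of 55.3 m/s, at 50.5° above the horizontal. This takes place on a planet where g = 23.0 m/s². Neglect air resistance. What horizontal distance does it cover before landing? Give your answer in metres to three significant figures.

137 m

Components: vₓ = 55.30 cos 50.5° = 35.18 m/s, v_y0 = 55.30 sin 50.5° = 42.67 m/s.
The projectile lands when y = 7.65 + (42.67) t − ½·23.0·t² = 0. Positive root: t = (42.67 + √(42.67² + 2·23.0·7.65)) / 23.0 = (42.67 + 46.61) / 23.0 = 3.882 s.
Horizontal distance: R = vₓ t = 35.18 × 3.882 = 136.5 m.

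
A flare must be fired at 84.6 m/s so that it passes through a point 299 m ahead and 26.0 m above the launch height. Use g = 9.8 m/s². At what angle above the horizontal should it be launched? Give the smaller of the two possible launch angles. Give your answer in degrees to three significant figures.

17.3°

Trajectory: y = x tanθ − g x² (1 + tan²θ)/(2v₀²). With x = 299, y = 26.0, v₀ = 84.6, g = 9.80:
61.21 tan²θ − 299 tanθ + (87.21) = 0.
tanθ = [299 ± √(299² − 4 × 61.21 × (87.21))] / (2 × 61.21) = (299 ± 260.9) / 122.4, giving tanθ = 0.3115 or 4.574.
θ = 17.30° or 77.67°; the smaller is 17.30°.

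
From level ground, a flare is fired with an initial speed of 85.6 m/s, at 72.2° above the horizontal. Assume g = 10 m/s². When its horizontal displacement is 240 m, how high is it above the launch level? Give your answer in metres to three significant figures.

327 m

Horizontal component vₓ = 85.60 cos 72.2° = 26.17 m/s; vertical v_y0 = 85.60 sin 72.2° = 81.50 m/s.
Time to reach x = 240 m: t = x/vₓ = 240/26.17 = 9.172 s.
Height: y = v_y0 t − ½ g t² = 81.50 × 9.172 − 5.000 × 9.172² = 747.5 − 420.6 = 326.9 m.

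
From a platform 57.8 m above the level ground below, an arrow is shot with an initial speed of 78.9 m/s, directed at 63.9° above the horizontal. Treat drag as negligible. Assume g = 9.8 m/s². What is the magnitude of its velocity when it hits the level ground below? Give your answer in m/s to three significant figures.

Horizontal component vₓ = 78.90 cos 63.9° = 34.71 m/s; vertical v_y0 = 78.90 sin 63.9° = 70.85 m/s.
The projectile lands when y = 57.8 + (70.85) t − ½·9.80·t² = 0. Positive root: t = (70.85 + √(70.85² + 2·9.80·57.8)) / 9.80 = (70.85 + 78.44) / 9.80 = 15.23 s.
Vertical velocity at impact: v_y = v_y0 − g t = 70.85 − 9.80 × 15.23 = −78.44 m/s.
Speed: |v| = √(vₓ² + v_y²) = √(34.71² + 78.44²) = 85.78 m/s.

85.8 m/s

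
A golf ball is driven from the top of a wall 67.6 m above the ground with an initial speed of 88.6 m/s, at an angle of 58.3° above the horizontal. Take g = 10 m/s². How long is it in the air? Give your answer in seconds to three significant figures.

Horizontal component vₓ = 88.60 cos 58.3° = 46.56 m/s; vertical v_y0 = 88.60 sin 58.3° = 75.38 m/s.
Vertical motion (up positive, ground at y = 0): 5.000 t² − (75.38) t − 67.6 = 0, so t = (75.38 + √(75.38² + 2·10.0·67.6)) / 10.0 = (75.38 + 83.87) / 10.0 = 15.93 s.

15.9 s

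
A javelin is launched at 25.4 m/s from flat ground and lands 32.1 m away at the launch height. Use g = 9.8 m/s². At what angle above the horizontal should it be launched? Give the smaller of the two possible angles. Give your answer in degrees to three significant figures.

From R = (v₀²/g) sin 2θ: sin 2θ = 9.80 × 32.1 / 645.16 = 0.4876.
2θ = 29.18° or 180° − 29.18° = 150.8°, so θ = 14.59° or 75.41°.
The smaller angle is 14.59°.

14.6°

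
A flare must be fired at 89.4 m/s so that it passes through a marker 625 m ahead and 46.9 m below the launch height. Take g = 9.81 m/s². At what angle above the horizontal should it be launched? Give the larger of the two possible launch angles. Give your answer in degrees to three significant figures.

Trajectory: y = x tanθ − g x² (1 + tan²θ)/(2v₀²). With x = 625, y = −46.9, v₀ = 89.4, g = 9.81:
239.7 tan²θ − 625 tanθ + (192.8) = 0.
tanθ = [625 ± √(625² − 4 × 239.7 × (192.8))] / (2 × 239.7) = (625 ± 453.6) / 479.5, giving tanθ = 0.3576 or 2.250.
θ = 19.68° or 66.03°; the larger is 66.03°.

66.0°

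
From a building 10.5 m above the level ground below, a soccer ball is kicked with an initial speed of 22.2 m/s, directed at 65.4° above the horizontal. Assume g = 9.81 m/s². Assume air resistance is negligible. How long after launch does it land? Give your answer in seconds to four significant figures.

4.582 s

vₓ = 22.20 cos 65.4° = 9.241 m/s; v_y0 = 22.20 sin 65.4° = 20.19 m/s.
With up positive and y = 0 at the ground: y(t) = 10.5 + (20.19) t − 4.905 t². Setting y = 0 and taking the positive root: t = [20.19 + √(20.19² + 2·9.81·10.5)] / 9.81 = (20.19 + 24.77) / 9.81 = 4.582 s.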